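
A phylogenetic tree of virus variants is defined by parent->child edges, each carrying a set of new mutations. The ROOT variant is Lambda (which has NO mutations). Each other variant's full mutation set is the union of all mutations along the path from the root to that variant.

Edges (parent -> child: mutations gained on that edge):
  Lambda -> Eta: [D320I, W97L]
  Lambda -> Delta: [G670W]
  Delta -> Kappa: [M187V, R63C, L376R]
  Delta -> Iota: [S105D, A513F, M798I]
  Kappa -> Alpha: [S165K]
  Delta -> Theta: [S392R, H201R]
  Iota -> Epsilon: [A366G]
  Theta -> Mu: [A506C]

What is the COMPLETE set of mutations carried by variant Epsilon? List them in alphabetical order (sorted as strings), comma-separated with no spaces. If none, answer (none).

At Lambda: gained [] -> total []
At Delta: gained ['G670W'] -> total ['G670W']
At Iota: gained ['S105D', 'A513F', 'M798I'] -> total ['A513F', 'G670W', 'M798I', 'S105D']
At Epsilon: gained ['A366G'] -> total ['A366G', 'A513F', 'G670W', 'M798I', 'S105D']

Answer: A366G,A513F,G670W,M798I,S105D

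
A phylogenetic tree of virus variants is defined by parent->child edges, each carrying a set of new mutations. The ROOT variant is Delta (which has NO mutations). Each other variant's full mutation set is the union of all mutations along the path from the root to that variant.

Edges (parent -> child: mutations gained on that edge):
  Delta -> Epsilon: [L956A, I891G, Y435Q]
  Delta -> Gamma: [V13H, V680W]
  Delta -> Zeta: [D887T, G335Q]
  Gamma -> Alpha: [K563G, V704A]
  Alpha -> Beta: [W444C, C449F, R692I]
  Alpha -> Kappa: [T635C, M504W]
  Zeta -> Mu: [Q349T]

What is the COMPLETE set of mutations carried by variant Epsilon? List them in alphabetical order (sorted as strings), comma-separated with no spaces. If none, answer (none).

Answer: I891G,L956A,Y435Q

Derivation:
At Delta: gained [] -> total []
At Epsilon: gained ['L956A', 'I891G', 'Y435Q'] -> total ['I891G', 'L956A', 'Y435Q']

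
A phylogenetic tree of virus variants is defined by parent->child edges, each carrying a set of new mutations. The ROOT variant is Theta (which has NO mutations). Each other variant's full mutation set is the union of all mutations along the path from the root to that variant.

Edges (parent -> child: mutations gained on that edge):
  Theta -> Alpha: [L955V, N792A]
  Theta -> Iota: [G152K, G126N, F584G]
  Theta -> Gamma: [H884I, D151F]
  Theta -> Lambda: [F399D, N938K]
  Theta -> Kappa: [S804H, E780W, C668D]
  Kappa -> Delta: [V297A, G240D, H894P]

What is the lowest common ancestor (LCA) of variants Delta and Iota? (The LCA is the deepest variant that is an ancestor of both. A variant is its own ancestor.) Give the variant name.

Path from root to Delta: Theta -> Kappa -> Delta
  ancestors of Delta: {Theta, Kappa, Delta}
Path from root to Iota: Theta -> Iota
  ancestors of Iota: {Theta, Iota}
Common ancestors: {Theta}
Walk up from Iota: Iota (not in ancestors of Delta), Theta (in ancestors of Delta)
Deepest common ancestor (LCA) = Theta

Answer: Theta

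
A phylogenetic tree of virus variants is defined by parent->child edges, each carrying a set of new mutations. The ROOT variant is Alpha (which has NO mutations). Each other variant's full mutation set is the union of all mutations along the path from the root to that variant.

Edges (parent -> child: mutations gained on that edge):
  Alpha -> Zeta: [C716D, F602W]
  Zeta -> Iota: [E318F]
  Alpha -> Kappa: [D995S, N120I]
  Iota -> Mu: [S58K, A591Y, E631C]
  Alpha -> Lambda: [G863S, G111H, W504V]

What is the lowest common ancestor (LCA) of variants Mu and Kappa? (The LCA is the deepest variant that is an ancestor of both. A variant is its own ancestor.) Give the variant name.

Answer: Alpha

Derivation:
Path from root to Mu: Alpha -> Zeta -> Iota -> Mu
  ancestors of Mu: {Alpha, Zeta, Iota, Mu}
Path from root to Kappa: Alpha -> Kappa
  ancestors of Kappa: {Alpha, Kappa}
Common ancestors: {Alpha}
Walk up from Kappa: Kappa (not in ancestors of Mu), Alpha (in ancestors of Mu)
Deepest common ancestor (LCA) = Alpha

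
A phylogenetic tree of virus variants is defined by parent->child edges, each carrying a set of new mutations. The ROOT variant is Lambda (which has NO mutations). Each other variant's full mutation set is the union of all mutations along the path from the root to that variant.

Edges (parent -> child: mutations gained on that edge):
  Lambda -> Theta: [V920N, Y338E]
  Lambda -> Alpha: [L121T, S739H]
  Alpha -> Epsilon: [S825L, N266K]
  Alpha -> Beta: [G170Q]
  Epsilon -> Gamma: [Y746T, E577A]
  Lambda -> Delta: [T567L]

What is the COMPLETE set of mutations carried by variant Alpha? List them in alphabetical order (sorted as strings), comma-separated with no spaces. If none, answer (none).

At Lambda: gained [] -> total []
At Alpha: gained ['L121T', 'S739H'] -> total ['L121T', 'S739H']

Answer: L121T,S739H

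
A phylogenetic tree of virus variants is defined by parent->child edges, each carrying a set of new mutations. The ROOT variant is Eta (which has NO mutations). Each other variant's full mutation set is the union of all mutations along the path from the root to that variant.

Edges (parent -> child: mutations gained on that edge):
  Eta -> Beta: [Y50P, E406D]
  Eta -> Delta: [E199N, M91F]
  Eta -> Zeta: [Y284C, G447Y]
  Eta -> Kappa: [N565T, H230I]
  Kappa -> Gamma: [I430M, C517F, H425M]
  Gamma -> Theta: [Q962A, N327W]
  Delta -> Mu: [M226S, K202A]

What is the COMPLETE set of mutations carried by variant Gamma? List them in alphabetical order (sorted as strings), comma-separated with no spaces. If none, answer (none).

Answer: C517F,H230I,H425M,I430M,N565T

Derivation:
At Eta: gained [] -> total []
At Kappa: gained ['N565T', 'H230I'] -> total ['H230I', 'N565T']
At Gamma: gained ['I430M', 'C517F', 'H425M'] -> total ['C517F', 'H230I', 'H425M', 'I430M', 'N565T']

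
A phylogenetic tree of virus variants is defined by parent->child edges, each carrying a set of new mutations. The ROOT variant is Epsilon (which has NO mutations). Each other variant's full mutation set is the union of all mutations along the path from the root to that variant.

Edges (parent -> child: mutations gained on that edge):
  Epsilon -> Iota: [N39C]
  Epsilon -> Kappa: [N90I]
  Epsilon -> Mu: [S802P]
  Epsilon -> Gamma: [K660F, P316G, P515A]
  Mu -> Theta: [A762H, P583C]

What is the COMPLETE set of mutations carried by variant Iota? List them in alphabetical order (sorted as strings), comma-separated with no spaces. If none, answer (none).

Answer: N39C

Derivation:
At Epsilon: gained [] -> total []
At Iota: gained ['N39C'] -> total ['N39C']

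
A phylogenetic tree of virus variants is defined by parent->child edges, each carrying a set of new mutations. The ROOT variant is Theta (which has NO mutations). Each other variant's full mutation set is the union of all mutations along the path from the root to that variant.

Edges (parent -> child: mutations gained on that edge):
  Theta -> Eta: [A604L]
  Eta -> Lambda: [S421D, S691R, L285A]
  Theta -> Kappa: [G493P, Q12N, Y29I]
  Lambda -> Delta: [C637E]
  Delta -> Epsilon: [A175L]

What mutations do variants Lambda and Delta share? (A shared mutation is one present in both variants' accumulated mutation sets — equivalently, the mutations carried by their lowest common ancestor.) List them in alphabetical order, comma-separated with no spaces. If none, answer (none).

Answer: A604L,L285A,S421D,S691R

Derivation:
Accumulating mutations along path to Lambda:
  At Theta: gained [] -> total []
  At Eta: gained ['A604L'] -> total ['A604L']
  At Lambda: gained ['S421D', 'S691R', 'L285A'] -> total ['A604L', 'L285A', 'S421D', 'S691R']
Mutations(Lambda) = ['A604L', 'L285A', 'S421D', 'S691R']
Accumulating mutations along path to Delta:
  At Theta: gained [] -> total []
  At Eta: gained ['A604L'] -> total ['A604L']
  At Lambda: gained ['S421D', 'S691R', 'L285A'] -> total ['A604L', 'L285A', 'S421D', 'S691R']
  At Delta: gained ['C637E'] -> total ['A604L', 'C637E', 'L285A', 'S421D', 'S691R']
Mutations(Delta) = ['A604L', 'C637E', 'L285A', 'S421D', 'S691R']
Intersection: ['A604L', 'L285A', 'S421D', 'S691R'] ∩ ['A604L', 'C637E', 'L285A', 'S421D', 'S691R'] = ['A604L', 'L285A', 'S421D', 'S691R']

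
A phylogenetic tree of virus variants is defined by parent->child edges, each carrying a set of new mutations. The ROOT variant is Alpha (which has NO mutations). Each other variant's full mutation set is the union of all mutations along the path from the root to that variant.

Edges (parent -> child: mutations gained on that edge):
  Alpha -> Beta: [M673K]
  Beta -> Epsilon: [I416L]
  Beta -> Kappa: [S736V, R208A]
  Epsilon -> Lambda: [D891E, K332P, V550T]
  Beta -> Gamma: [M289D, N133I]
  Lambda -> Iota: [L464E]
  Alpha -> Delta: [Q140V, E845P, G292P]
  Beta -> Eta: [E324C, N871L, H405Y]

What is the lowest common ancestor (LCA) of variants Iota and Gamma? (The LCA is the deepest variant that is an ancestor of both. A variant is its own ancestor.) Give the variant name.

Answer: Beta

Derivation:
Path from root to Iota: Alpha -> Beta -> Epsilon -> Lambda -> Iota
  ancestors of Iota: {Alpha, Beta, Epsilon, Lambda, Iota}
Path from root to Gamma: Alpha -> Beta -> Gamma
  ancestors of Gamma: {Alpha, Beta, Gamma}
Common ancestors: {Alpha, Beta}
Walk up from Gamma: Gamma (not in ancestors of Iota), Beta (in ancestors of Iota), Alpha (in ancestors of Iota)
Deepest common ancestor (LCA) = Beta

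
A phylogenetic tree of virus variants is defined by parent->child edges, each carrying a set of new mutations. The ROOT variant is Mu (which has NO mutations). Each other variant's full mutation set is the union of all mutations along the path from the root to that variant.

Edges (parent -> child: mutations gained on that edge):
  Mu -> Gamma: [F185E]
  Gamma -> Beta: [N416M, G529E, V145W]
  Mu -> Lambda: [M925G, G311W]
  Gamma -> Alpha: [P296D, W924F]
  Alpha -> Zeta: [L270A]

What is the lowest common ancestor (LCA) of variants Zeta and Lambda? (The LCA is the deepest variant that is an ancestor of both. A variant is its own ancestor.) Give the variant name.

Answer: Mu

Derivation:
Path from root to Zeta: Mu -> Gamma -> Alpha -> Zeta
  ancestors of Zeta: {Mu, Gamma, Alpha, Zeta}
Path from root to Lambda: Mu -> Lambda
  ancestors of Lambda: {Mu, Lambda}
Common ancestors: {Mu}
Walk up from Lambda: Lambda (not in ancestors of Zeta), Mu (in ancestors of Zeta)
Deepest common ancestor (LCA) = Mu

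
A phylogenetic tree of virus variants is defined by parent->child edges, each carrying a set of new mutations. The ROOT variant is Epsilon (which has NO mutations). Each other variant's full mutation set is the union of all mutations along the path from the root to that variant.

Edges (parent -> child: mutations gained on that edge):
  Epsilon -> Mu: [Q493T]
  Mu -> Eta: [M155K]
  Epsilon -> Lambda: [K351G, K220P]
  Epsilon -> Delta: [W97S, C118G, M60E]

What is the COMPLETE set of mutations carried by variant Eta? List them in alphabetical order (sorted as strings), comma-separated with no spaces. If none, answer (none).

Answer: M155K,Q493T

Derivation:
At Epsilon: gained [] -> total []
At Mu: gained ['Q493T'] -> total ['Q493T']
At Eta: gained ['M155K'] -> total ['M155K', 'Q493T']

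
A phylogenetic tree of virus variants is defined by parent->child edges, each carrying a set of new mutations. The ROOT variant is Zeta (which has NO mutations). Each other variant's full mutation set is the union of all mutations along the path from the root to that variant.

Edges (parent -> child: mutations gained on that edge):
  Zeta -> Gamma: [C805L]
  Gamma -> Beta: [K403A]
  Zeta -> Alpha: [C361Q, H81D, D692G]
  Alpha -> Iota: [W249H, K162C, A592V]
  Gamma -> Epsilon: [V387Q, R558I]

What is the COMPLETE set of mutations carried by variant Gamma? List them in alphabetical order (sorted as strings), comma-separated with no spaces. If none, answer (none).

At Zeta: gained [] -> total []
At Gamma: gained ['C805L'] -> total ['C805L']

Answer: C805L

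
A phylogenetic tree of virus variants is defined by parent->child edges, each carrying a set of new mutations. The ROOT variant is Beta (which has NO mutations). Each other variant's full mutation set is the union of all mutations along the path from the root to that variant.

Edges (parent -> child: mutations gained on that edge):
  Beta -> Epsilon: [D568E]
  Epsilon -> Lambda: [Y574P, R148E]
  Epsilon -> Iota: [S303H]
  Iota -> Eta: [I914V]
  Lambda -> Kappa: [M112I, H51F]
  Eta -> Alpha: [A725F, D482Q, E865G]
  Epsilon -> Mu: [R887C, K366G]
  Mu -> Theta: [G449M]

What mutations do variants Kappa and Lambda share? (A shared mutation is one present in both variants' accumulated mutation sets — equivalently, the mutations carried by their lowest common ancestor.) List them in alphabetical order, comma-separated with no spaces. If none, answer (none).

Answer: D568E,R148E,Y574P

Derivation:
Accumulating mutations along path to Kappa:
  At Beta: gained [] -> total []
  At Epsilon: gained ['D568E'] -> total ['D568E']
  At Lambda: gained ['Y574P', 'R148E'] -> total ['D568E', 'R148E', 'Y574P']
  At Kappa: gained ['M112I', 'H51F'] -> total ['D568E', 'H51F', 'M112I', 'R148E', 'Y574P']
Mutations(Kappa) = ['D568E', 'H51F', 'M112I', 'R148E', 'Y574P']
Accumulating mutations along path to Lambda:
  At Beta: gained [] -> total []
  At Epsilon: gained ['D568E'] -> total ['D568E']
  At Lambda: gained ['Y574P', 'R148E'] -> total ['D568E', 'R148E', 'Y574P']
Mutations(Lambda) = ['D568E', 'R148E', 'Y574P']
Intersection: ['D568E', 'H51F', 'M112I', 'R148E', 'Y574P'] ∩ ['D568E', 'R148E', 'Y574P'] = ['D568E', 'R148E', 'Y574P']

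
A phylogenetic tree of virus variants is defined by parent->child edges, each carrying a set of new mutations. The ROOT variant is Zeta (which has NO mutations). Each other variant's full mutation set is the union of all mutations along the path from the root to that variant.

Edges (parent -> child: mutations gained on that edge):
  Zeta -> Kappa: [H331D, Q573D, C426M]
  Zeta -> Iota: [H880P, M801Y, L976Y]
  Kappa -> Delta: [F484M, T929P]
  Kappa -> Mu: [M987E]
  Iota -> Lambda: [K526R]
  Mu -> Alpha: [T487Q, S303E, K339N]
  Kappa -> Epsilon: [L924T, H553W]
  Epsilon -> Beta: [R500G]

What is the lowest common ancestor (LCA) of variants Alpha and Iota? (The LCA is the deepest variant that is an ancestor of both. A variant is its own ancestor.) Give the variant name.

Path from root to Alpha: Zeta -> Kappa -> Mu -> Alpha
  ancestors of Alpha: {Zeta, Kappa, Mu, Alpha}
Path from root to Iota: Zeta -> Iota
  ancestors of Iota: {Zeta, Iota}
Common ancestors: {Zeta}
Walk up from Iota: Iota (not in ancestors of Alpha), Zeta (in ancestors of Alpha)
Deepest common ancestor (LCA) = Zeta

Answer: Zeta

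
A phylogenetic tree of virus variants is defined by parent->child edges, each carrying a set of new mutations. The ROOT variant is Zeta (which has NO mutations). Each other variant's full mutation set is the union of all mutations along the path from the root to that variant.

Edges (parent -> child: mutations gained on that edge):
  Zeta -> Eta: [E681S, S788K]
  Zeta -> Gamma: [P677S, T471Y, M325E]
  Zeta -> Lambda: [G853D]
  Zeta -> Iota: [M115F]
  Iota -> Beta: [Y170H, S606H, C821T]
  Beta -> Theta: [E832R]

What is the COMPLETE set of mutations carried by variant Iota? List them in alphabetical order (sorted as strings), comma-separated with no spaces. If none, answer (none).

At Zeta: gained [] -> total []
At Iota: gained ['M115F'] -> total ['M115F']

Answer: M115F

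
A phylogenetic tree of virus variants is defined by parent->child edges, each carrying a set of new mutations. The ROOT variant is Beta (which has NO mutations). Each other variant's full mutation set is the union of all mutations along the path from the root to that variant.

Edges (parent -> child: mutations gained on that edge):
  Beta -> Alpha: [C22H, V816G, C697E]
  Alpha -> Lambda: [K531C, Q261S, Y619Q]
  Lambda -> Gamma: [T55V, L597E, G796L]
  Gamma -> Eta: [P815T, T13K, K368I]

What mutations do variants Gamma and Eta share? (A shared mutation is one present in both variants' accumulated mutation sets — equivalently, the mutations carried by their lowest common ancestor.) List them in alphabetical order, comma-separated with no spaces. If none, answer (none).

Answer: C22H,C697E,G796L,K531C,L597E,Q261S,T55V,V816G,Y619Q

Derivation:
Accumulating mutations along path to Gamma:
  At Beta: gained [] -> total []
  At Alpha: gained ['C22H', 'V816G', 'C697E'] -> total ['C22H', 'C697E', 'V816G']
  At Lambda: gained ['K531C', 'Q261S', 'Y619Q'] -> total ['C22H', 'C697E', 'K531C', 'Q261S', 'V816G', 'Y619Q']
  At Gamma: gained ['T55V', 'L597E', 'G796L'] -> total ['C22H', 'C697E', 'G796L', 'K531C', 'L597E', 'Q261S', 'T55V', 'V816G', 'Y619Q']
Mutations(Gamma) = ['C22H', 'C697E', 'G796L', 'K531C', 'L597E', 'Q261S', 'T55V', 'V816G', 'Y619Q']
Accumulating mutations along path to Eta:
  At Beta: gained [] -> total []
  At Alpha: gained ['C22H', 'V816G', 'C697E'] -> total ['C22H', 'C697E', 'V816G']
  At Lambda: gained ['K531C', 'Q261S', 'Y619Q'] -> total ['C22H', 'C697E', 'K531C', 'Q261S', 'V816G', 'Y619Q']
  At Gamma: gained ['T55V', 'L597E', 'G796L'] -> total ['C22H', 'C697E', 'G796L', 'K531C', 'L597E', 'Q261S', 'T55V', 'V816G', 'Y619Q']
  At Eta: gained ['P815T', 'T13K', 'K368I'] -> total ['C22H', 'C697E', 'G796L', 'K368I', 'K531C', 'L597E', 'P815T', 'Q261S', 'T13K', 'T55V', 'V816G', 'Y619Q']
Mutations(Eta) = ['C22H', 'C697E', 'G796L', 'K368I', 'K531C', 'L597E', 'P815T', 'Q261S', 'T13K', 'T55V', 'V816G', 'Y619Q']
Intersection: ['C22H', 'C697E', 'G796L', 'K531C', 'L597E', 'Q261S', 'T55V', 'V816G', 'Y619Q'] ∩ ['C22H', 'C697E', 'G796L', 'K368I', 'K531C', 'L597E', 'P815T', 'Q261S', 'T13K', 'T55V', 'V816G', 'Y619Q'] = ['C22H', 'C697E', 'G796L', 'K531C', 'L597E', 'Q261S', 'T55V', 'V816G', 'Y619Q']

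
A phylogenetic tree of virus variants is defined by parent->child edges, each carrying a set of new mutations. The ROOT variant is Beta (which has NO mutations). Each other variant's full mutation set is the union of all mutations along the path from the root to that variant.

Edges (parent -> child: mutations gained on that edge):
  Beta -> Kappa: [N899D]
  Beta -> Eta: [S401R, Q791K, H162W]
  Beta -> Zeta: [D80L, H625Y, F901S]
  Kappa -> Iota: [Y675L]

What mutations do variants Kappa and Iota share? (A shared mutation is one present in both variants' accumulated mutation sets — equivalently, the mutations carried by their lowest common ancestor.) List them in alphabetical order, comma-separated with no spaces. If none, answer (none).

Answer: N899D

Derivation:
Accumulating mutations along path to Kappa:
  At Beta: gained [] -> total []
  At Kappa: gained ['N899D'] -> total ['N899D']
Mutations(Kappa) = ['N899D']
Accumulating mutations along path to Iota:
  At Beta: gained [] -> total []
  At Kappa: gained ['N899D'] -> total ['N899D']
  At Iota: gained ['Y675L'] -> total ['N899D', 'Y675L']
Mutations(Iota) = ['N899D', 'Y675L']
Intersection: ['N899D'] ∩ ['N899D', 'Y675L'] = ['N899D']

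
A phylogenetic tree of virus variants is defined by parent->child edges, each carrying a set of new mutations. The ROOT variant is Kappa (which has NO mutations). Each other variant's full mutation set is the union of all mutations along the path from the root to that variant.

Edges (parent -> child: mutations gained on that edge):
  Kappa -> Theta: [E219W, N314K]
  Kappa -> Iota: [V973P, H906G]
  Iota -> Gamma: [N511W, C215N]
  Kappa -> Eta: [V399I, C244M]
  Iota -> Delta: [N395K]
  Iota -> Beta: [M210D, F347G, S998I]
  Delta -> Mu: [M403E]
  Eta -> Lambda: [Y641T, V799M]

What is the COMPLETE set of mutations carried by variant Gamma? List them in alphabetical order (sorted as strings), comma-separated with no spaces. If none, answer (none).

Answer: C215N,H906G,N511W,V973P

Derivation:
At Kappa: gained [] -> total []
At Iota: gained ['V973P', 'H906G'] -> total ['H906G', 'V973P']
At Gamma: gained ['N511W', 'C215N'] -> total ['C215N', 'H906G', 'N511W', 'V973P']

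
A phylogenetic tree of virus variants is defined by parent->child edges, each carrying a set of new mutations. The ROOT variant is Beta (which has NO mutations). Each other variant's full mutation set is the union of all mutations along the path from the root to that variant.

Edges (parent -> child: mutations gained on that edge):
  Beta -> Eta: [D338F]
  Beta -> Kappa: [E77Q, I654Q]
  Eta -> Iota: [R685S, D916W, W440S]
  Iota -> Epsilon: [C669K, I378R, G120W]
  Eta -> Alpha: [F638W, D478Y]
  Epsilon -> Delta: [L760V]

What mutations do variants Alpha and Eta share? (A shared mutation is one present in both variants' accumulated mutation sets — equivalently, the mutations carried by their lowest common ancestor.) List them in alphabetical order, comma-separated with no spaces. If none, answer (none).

Accumulating mutations along path to Alpha:
  At Beta: gained [] -> total []
  At Eta: gained ['D338F'] -> total ['D338F']
  At Alpha: gained ['F638W', 'D478Y'] -> total ['D338F', 'D478Y', 'F638W']
Mutations(Alpha) = ['D338F', 'D478Y', 'F638W']
Accumulating mutations along path to Eta:
  At Beta: gained [] -> total []
  At Eta: gained ['D338F'] -> total ['D338F']
Mutations(Eta) = ['D338F']
Intersection: ['D338F', 'D478Y', 'F638W'] ∩ ['D338F'] = ['D338F']

Answer: D338F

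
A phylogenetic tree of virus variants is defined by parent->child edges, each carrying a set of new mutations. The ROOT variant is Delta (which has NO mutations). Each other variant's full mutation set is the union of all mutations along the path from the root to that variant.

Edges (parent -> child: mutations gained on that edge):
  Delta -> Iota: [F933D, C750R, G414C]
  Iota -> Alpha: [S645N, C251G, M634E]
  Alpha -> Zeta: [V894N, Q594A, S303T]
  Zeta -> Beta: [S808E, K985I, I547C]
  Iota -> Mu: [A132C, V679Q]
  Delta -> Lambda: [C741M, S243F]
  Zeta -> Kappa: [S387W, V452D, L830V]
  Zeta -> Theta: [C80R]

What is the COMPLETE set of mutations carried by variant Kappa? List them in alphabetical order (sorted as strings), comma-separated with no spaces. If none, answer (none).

At Delta: gained [] -> total []
At Iota: gained ['F933D', 'C750R', 'G414C'] -> total ['C750R', 'F933D', 'G414C']
At Alpha: gained ['S645N', 'C251G', 'M634E'] -> total ['C251G', 'C750R', 'F933D', 'G414C', 'M634E', 'S645N']
At Zeta: gained ['V894N', 'Q594A', 'S303T'] -> total ['C251G', 'C750R', 'F933D', 'G414C', 'M634E', 'Q594A', 'S303T', 'S645N', 'V894N']
At Kappa: gained ['S387W', 'V452D', 'L830V'] -> total ['C251G', 'C750R', 'F933D', 'G414C', 'L830V', 'M634E', 'Q594A', 'S303T', 'S387W', 'S645N', 'V452D', 'V894N']

Answer: C251G,C750R,F933D,G414C,L830V,M634E,Q594A,S303T,S387W,S645N,V452D,V894N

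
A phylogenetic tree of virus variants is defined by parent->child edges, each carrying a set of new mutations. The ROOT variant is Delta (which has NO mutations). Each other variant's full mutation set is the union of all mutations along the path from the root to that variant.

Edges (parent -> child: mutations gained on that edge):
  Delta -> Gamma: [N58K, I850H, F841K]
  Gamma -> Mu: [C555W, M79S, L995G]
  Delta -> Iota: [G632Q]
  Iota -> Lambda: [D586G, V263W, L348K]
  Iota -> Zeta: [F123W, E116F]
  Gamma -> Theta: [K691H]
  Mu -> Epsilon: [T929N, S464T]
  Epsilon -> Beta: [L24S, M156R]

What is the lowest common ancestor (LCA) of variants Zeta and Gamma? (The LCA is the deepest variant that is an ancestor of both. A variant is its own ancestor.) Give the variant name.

Answer: Delta

Derivation:
Path from root to Zeta: Delta -> Iota -> Zeta
  ancestors of Zeta: {Delta, Iota, Zeta}
Path from root to Gamma: Delta -> Gamma
  ancestors of Gamma: {Delta, Gamma}
Common ancestors: {Delta}
Walk up from Gamma: Gamma (not in ancestors of Zeta), Delta (in ancestors of Zeta)
Deepest common ancestor (LCA) = Delta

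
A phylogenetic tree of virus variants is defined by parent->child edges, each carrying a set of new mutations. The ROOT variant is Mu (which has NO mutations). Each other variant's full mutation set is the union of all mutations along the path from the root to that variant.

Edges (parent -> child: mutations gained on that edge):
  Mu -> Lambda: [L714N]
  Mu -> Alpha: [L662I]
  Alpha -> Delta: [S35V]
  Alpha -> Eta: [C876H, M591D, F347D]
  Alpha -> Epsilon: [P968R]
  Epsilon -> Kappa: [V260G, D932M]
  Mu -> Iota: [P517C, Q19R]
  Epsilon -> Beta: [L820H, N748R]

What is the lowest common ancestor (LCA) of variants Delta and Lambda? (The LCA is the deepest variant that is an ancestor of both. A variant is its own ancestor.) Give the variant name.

Path from root to Delta: Mu -> Alpha -> Delta
  ancestors of Delta: {Mu, Alpha, Delta}
Path from root to Lambda: Mu -> Lambda
  ancestors of Lambda: {Mu, Lambda}
Common ancestors: {Mu}
Walk up from Lambda: Lambda (not in ancestors of Delta), Mu (in ancestors of Delta)
Deepest common ancestor (LCA) = Mu

Answer: Mu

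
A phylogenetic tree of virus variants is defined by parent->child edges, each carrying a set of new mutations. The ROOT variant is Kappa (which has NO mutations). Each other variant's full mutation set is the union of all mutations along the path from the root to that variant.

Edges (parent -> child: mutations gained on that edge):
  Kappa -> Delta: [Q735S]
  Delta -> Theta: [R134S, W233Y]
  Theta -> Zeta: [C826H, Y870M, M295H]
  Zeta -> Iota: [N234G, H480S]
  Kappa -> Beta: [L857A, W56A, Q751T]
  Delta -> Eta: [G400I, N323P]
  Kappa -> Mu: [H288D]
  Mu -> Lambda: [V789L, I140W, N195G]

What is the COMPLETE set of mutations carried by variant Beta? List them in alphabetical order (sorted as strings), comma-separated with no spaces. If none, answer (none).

Answer: L857A,Q751T,W56A

Derivation:
At Kappa: gained [] -> total []
At Beta: gained ['L857A', 'W56A', 'Q751T'] -> total ['L857A', 'Q751T', 'W56A']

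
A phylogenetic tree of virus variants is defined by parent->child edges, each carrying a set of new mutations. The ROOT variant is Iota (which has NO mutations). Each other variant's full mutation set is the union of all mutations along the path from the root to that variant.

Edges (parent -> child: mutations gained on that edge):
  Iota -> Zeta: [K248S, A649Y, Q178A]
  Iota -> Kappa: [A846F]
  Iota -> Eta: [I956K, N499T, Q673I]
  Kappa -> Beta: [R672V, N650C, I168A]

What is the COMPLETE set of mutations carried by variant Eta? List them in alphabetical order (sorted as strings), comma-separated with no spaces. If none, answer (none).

At Iota: gained [] -> total []
At Eta: gained ['I956K', 'N499T', 'Q673I'] -> total ['I956K', 'N499T', 'Q673I']

Answer: I956K,N499T,Q673I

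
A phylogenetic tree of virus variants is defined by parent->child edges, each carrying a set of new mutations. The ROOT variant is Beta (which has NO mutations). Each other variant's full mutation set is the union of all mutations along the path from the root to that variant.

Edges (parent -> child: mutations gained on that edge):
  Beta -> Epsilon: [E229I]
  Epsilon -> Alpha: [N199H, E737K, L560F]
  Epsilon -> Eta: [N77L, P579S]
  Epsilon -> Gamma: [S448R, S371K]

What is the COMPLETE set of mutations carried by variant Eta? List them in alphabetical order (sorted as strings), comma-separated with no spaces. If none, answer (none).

Answer: E229I,N77L,P579S

Derivation:
At Beta: gained [] -> total []
At Epsilon: gained ['E229I'] -> total ['E229I']
At Eta: gained ['N77L', 'P579S'] -> total ['E229I', 'N77L', 'P579S']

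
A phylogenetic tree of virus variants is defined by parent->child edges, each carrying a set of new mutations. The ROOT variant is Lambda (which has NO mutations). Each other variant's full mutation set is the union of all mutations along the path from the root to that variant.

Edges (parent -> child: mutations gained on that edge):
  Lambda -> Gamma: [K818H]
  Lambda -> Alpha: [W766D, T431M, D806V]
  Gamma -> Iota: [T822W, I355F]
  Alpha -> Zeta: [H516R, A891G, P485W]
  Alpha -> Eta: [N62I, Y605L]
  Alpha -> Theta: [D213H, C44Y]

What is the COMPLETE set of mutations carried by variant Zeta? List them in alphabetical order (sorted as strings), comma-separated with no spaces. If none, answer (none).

Answer: A891G,D806V,H516R,P485W,T431M,W766D

Derivation:
At Lambda: gained [] -> total []
At Alpha: gained ['W766D', 'T431M', 'D806V'] -> total ['D806V', 'T431M', 'W766D']
At Zeta: gained ['H516R', 'A891G', 'P485W'] -> total ['A891G', 'D806V', 'H516R', 'P485W', 'T431M', 'W766D']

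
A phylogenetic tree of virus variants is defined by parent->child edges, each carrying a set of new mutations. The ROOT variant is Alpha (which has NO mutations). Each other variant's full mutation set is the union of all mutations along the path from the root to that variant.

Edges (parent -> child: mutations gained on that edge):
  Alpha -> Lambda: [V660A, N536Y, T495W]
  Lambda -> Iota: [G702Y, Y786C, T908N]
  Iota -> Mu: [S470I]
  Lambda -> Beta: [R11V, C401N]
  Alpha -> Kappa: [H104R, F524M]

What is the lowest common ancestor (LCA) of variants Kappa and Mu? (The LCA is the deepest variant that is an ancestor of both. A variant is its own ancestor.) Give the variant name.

Path from root to Kappa: Alpha -> Kappa
  ancestors of Kappa: {Alpha, Kappa}
Path from root to Mu: Alpha -> Lambda -> Iota -> Mu
  ancestors of Mu: {Alpha, Lambda, Iota, Mu}
Common ancestors: {Alpha}
Walk up from Mu: Mu (not in ancestors of Kappa), Iota (not in ancestors of Kappa), Lambda (not in ancestors of Kappa), Alpha (in ancestors of Kappa)
Deepest common ancestor (LCA) = Alpha

Answer: Alpha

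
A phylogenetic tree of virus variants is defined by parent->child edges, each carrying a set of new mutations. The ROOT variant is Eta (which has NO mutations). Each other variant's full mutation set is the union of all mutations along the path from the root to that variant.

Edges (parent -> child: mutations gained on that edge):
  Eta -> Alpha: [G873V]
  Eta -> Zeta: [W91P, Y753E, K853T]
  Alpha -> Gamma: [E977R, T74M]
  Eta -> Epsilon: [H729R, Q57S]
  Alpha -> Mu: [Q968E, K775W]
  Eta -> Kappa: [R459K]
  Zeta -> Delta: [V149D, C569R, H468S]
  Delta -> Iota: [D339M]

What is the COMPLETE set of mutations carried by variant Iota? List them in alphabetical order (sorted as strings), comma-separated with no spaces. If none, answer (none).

Answer: C569R,D339M,H468S,K853T,V149D,W91P,Y753E

Derivation:
At Eta: gained [] -> total []
At Zeta: gained ['W91P', 'Y753E', 'K853T'] -> total ['K853T', 'W91P', 'Y753E']
At Delta: gained ['V149D', 'C569R', 'H468S'] -> total ['C569R', 'H468S', 'K853T', 'V149D', 'W91P', 'Y753E']
At Iota: gained ['D339M'] -> total ['C569R', 'D339M', 'H468S', 'K853T', 'V149D', 'W91P', 'Y753E']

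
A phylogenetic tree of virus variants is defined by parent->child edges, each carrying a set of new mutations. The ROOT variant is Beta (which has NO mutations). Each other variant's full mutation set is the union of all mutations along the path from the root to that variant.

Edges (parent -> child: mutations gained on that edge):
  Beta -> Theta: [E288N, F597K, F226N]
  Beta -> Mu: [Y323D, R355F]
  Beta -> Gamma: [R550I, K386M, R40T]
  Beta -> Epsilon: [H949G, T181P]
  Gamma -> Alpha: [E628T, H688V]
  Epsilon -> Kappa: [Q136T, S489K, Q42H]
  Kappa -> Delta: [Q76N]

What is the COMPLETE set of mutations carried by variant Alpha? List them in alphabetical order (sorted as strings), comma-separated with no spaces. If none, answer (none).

Answer: E628T,H688V,K386M,R40T,R550I

Derivation:
At Beta: gained [] -> total []
At Gamma: gained ['R550I', 'K386M', 'R40T'] -> total ['K386M', 'R40T', 'R550I']
At Alpha: gained ['E628T', 'H688V'] -> total ['E628T', 'H688V', 'K386M', 'R40T', 'R550I']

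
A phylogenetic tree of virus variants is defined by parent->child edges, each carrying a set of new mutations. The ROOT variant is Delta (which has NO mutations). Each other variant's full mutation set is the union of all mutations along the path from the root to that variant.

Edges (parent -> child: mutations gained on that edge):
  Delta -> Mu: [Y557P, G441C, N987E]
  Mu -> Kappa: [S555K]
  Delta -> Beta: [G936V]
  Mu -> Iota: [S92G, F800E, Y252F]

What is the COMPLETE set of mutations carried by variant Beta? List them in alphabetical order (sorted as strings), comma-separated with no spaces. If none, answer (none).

Answer: G936V

Derivation:
At Delta: gained [] -> total []
At Beta: gained ['G936V'] -> total ['G936V']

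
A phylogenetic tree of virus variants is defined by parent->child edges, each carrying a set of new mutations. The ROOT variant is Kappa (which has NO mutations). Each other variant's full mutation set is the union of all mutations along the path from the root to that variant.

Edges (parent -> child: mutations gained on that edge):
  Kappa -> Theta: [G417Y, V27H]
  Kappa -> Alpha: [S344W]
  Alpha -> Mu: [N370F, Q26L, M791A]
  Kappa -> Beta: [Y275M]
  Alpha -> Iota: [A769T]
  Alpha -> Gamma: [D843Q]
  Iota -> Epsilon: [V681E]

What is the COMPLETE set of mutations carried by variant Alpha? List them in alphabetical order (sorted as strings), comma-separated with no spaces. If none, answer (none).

At Kappa: gained [] -> total []
At Alpha: gained ['S344W'] -> total ['S344W']

Answer: S344W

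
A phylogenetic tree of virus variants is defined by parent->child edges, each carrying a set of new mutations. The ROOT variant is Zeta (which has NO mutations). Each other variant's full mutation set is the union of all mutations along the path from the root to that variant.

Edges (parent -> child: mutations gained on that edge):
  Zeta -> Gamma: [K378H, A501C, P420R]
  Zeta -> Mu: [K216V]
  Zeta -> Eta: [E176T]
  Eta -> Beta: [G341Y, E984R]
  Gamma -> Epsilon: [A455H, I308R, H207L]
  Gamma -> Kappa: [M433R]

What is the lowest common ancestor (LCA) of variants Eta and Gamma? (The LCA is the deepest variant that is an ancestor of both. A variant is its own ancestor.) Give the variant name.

Answer: Zeta

Derivation:
Path from root to Eta: Zeta -> Eta
  ancestors of Eta: {Zeta, Eta}
Path from root to Gamma: Zeta -> Gamma
  ancestors of Gamma: {Zeta, Gamma}
Common ancestors: {Zeta}
Walk up from Gamma: Gamma (not in ancestors of Eta), Zeta (in ancestors of Eta)
Deepest common ancestor (LCA) = Zeta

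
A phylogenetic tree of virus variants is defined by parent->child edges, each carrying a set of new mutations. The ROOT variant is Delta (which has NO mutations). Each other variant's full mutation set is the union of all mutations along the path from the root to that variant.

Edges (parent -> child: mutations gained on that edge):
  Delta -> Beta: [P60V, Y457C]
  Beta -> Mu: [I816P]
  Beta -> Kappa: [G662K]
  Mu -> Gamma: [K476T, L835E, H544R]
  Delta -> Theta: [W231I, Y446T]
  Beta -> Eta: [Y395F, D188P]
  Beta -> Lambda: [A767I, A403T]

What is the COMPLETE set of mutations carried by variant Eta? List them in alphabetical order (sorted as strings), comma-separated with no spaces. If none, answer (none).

Answer: D188P,P60V,Y395F,Y457C

Derivation:
At Delta: gained [] -> total []
At Beta: gained ['P60V', 'Y457C'] -> total ['P60V', 'Y457C']
At Eta: gained ['Y395F', 'D188P'] -> total ['D188P', 'P60V', 'Y395F', 'Y457C']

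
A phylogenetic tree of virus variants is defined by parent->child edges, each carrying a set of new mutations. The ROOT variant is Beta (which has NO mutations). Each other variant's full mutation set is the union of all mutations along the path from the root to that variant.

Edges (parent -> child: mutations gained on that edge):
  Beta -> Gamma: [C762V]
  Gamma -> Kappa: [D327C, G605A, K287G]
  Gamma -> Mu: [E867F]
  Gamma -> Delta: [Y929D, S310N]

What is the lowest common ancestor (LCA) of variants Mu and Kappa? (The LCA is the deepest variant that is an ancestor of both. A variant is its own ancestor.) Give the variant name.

Answer: Gamma

Derivation:
Path from root to Mu: Beta -> Gamma -> Mu
  ancestors of Mu: {Beta, Gamma, Mu}
Path from root to Kappa: Beta -> Gamma -> Kappa
  ancestors of Kappa: {Beta, Gamma, Kappa}
Common ancestors: {Beta, Gamma}
Walk up from Kappa: Kappa (not in ancestors of Mu), Gamma (in ancestors of Mu), Beta (in ancestors of Mu)
Deepest common ancestor (LCA) = Gamma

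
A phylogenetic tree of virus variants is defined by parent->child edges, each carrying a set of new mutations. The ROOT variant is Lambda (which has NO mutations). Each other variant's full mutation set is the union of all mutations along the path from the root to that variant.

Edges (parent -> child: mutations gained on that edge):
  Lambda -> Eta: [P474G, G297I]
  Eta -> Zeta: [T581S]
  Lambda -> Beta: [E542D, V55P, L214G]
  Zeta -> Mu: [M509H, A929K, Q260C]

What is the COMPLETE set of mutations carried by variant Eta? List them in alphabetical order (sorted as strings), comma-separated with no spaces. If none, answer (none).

Answer: G297I,P474G

Derivation:
At Lambda: gained [] -> total []
At Eta: gained ['P474G', 'G297I'] -> total ['G297I', 'P474G']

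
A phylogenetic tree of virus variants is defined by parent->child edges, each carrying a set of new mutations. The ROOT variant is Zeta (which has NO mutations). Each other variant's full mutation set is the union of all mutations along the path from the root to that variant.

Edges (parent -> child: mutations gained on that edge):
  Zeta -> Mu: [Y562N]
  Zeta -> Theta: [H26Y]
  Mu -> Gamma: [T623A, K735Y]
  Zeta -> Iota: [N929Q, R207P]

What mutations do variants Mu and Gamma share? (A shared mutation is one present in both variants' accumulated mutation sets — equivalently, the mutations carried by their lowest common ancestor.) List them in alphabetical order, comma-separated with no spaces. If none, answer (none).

Accumulating mutations along path to Mu:
  At Zeta: gained [] -> total []
  At Mu: gained ['Y562N'] -> total ['Y562N']
Mutations(Mu) = ['Y562N']
Accumulating mutations along path to Gamma:
  At Zeta: gained [] -> total []
  At Mu: gained ['Y562N'] -> total ['Y562N']
  At Gamma: gained ['T623A', 'K735Y'] -> total ['K735Y', 'T623A', 'Y562N']
Mutations(Gamma) = ['K735Y', 'T623A', 'Y562N']
Intersection: ['Y562N'] ∩ ['K735Y', 'T623A', 'Y562N'] = ['Y562N']

Answer: Y562N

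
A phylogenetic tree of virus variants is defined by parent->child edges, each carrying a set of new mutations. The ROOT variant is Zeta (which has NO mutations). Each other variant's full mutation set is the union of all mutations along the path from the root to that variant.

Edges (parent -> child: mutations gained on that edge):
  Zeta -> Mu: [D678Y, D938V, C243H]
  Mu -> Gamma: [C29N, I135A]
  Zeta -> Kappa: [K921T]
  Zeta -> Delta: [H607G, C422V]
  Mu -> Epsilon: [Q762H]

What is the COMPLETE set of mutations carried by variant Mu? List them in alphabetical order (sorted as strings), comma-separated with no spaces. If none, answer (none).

At Zeta: gained [] -> total []
At Mu: gained ['D678Y', 'D938V', 'C243H'] -> total ['C243H', 'D678Y', 'D938V']

Answer: C243H,D678Y,D938V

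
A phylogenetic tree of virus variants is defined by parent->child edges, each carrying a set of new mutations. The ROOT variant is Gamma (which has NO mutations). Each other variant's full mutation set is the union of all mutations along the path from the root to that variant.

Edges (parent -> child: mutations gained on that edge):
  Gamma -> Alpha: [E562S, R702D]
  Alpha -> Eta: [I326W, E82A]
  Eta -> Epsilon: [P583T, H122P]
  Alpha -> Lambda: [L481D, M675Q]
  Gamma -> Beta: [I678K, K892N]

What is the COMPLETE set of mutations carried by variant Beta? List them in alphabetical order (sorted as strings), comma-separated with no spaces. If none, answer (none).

Answer: I678K,K892N

Derivation:
At Gamma: gained [] -> total []
At Beta: gained ['I678K', 'K892N'] -> total ['I678K', 'K892N']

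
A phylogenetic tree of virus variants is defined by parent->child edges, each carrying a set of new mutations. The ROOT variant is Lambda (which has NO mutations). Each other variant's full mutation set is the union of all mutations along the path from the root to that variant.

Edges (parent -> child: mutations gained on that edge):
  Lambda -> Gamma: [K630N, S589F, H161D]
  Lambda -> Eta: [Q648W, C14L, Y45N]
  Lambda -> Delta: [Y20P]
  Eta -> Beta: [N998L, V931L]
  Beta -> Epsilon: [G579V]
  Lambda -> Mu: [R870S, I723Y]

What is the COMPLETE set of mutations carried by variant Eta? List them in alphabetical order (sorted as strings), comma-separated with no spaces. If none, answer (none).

At Lambda: gained [] -> total []
At Eta: gained ['Q648W', 'C14L', 'Y45N'] -> total ['C14L', 'Q648W', 'Y45N']

Answer: C14L,Q648W,Y45N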